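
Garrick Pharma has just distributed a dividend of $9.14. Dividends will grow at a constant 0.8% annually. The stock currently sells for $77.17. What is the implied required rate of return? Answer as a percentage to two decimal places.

12.74%

Rearranging the constant-growth DDM: r = D₁/P₀ + g.
D₁ = 9.14 × (1 + 0.008) = 9.2131.
r = 9.2131 / 77.17 + 0.008 = 0.11939 + 0.008 = 0.12739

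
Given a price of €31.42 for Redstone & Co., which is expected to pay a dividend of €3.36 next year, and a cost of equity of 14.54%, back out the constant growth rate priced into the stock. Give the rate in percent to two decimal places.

3.85%

From P₀ = D₁/(r − g), the implied growth is g = r − D₁/P₀.
g = 0.1454 − 3.36/31.42 = 0.1454 − 0.10694 = 0.03846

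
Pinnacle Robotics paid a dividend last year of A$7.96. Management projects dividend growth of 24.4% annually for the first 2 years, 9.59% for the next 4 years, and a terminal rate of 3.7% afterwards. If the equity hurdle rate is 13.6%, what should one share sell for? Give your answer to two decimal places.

A$139.79

Three-stage DDM. Project D₁…D_6; terminal Gordon value at t=6 with g = 0.037; discount at r = 0.136.
D_1 = 9.9022
D_2 = 12.3184
D_3 = 13.4997
D_4 = 14.7943
D_5 = 16.2131
D_6 = 17.7680
TV_6 = 18.4254/(0.136−0.037) = 186.1149
P₀ = Σ Dₜ/(1+r)ᵗ + TV_6/(1+r)^6 = 139.7901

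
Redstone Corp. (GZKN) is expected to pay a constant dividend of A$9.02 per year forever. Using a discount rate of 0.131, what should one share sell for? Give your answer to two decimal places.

A$68.85

Zero-growth DDM (perpetuity): P₀ = D/r = 9.02 / 0.131 = 68.8550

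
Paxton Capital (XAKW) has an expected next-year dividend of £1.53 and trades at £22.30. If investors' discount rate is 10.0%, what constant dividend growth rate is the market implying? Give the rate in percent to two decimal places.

From P₀ = D₁/(r − g), the implied growth is g = r − D₁/P₀.
g = 0.1 − 1.53/22.30 = 0.1 − 0.06861 = 0.03139

3.14%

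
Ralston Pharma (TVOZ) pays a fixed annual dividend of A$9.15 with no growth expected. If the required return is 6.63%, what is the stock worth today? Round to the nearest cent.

Zero-growth DDM (perpetuity): P₀ = D/r = 9.15 / 0.0663 = 138.0090

A$138.01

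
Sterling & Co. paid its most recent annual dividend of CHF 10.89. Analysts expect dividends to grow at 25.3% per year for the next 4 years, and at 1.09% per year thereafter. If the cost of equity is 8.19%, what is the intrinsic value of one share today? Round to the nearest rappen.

Two-stage DDM. Project D₁…D_4 at 0.253, terminal growth 0.0109, discount at r = 0.0819.
D_1 = 13.6452
D_2 = 17.0974
D_3 = 21.4230
D_4 = 26.8431
Terminal value at t=4: TV = D_5/(r−g) = 27.1357/(0.0819−0.0109) = 382.1924
P₀ = 13.6452/(1+0.0819)^1 + 17.0974/(1+0.0819)^2 + 21.4230/(1+0.0819)^3 + 26.8431/(1+0.0819)^4 + 382.1924/(1+0.0819)^4 = 342.6827

CHF 342.68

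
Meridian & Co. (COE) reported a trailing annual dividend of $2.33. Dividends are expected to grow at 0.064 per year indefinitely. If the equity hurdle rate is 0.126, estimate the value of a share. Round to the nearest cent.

Gordon growth model: P₀ = D₁/(r − g). D₁ = 2.33 × (1 + 0.064) = 2.4791.
P₀ = 2.4791 / (0.126 − 0.064) = 2.4791 / 0.062 = 39.9858

$39.99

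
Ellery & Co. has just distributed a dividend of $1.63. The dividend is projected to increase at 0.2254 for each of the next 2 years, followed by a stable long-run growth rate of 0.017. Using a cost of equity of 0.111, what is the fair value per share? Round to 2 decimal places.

$25.23

Two-stage DDM. Project D₁…D_2 at 0.2254, terminal growth 0.017, discount at r = 0.111.
D_1 = 1.9974
D_2 = 2.4476
Terminal value at t=2: TV = D_3/(r−g) = 2.4892/(0.111−0.017) = 26.4811
P₀ = 1.9974/(1+0.111)^1 + 2.4476/(1+0.111)^2 + 26.4811/(1+0.111)^2 = 25.2348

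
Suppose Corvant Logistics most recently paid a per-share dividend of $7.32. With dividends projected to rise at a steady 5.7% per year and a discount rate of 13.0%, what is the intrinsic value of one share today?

Gordon growth model: P₀ = D₁/(r − g). D₁ = 7.32 × (1 + 0.057) = 7.7372.
P₀ = 7.7372 / (0.13 − 0.057) = 7.7372 / 0.073 = 105.9896

$105.99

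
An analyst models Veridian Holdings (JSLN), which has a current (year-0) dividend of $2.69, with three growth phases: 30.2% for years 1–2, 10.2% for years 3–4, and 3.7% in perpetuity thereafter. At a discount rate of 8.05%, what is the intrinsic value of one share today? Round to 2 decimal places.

$112.05

Three-stage DDM. Project D₁…D_4; terminal Gordon value at t=4 with g = 0.037; discount at r = 0.0805.
D_1 = 3.5024
D_2 = 4.5601
D_3 = 5.0252
D_4 = 5.5378
TV_4 = 5.7427/(0.0805−0.037) = 132.0161
P₀ = Σ Dₜ/(1+r)ᵗ + TV_4/(1+r)^4 = 112.0502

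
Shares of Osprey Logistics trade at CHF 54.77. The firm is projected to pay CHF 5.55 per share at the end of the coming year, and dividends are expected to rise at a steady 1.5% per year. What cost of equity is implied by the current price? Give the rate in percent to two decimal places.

11.63%

Rearranging the constant-growth DDM: r = D₁/P₀ + g.
r = 5.5500 / 54.77 + 0.015 = 0.10133 + 0.015 = 0.11633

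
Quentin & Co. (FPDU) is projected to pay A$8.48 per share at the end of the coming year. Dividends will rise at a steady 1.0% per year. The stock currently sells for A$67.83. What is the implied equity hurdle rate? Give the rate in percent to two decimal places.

Rearranging the constant-growth DDM: r = D₁/P₀ + g.
r = 8.4800 / 67.83 + 0.01 = 0.12502 + 0.01 = 0.13502

13.50%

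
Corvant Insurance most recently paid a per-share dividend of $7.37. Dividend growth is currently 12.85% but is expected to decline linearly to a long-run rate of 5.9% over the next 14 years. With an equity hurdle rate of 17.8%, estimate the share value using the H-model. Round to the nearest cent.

$95.72

H-model: P₀ = D₀[(1+g_L) + H(g_S−g_L)]/(r−g_L), with H = 14/2 = 7.
P₀ = 7.37 × [(1+0.059) + 7×(0.1285−0.059)] / (0.178−0.059)
   = 7.37 × 1.5455 / 0.119 = 95.7171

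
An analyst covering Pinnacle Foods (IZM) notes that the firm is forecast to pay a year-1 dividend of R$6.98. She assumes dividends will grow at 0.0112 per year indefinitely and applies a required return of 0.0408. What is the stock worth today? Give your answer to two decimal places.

Gordon growth model: P₀ = D₁/(r − g), with D₁ = 6.98 given directly.
P₀ = 6.9800 / (0.0408 − 0.0112) = 6.9800 / 0.0296 = 235.8108

R$235.81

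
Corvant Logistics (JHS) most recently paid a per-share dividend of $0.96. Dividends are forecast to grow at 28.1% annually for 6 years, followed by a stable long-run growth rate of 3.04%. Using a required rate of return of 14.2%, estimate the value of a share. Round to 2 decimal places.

Two-stage DDM. Project D₁…D_6 at 0.281, terminal growth 0.0304, discount at r = 0.142.
D_1 = 1.2298
D_2 = 1.5753
D_3 = 2.0180
D_4 = 2.5850
D_5 = 3.3114
D_6 = 4.2420
Terminal value at t=6: TV = D_7/(r−g) = 4.3709/(0.142−0.0304) = 39.1659
P₀ = 1.2298/(1+0.142)^1 + 1.5753/(1+0.142)^2 + 2.0180/(1+0.142)^3 + 2.5850/(1+0.142)^4 + 3.3114/(1+0.142)^5 + 4.2420/(1+0.142)^6 + 39.1659/(1+0.142)^6 = 26.4335

$26.43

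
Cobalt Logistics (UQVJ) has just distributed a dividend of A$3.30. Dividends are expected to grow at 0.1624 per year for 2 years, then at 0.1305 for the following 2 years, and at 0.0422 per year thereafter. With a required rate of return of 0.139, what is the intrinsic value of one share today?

A$50.06

Three-stage DDM. Project D₁…D_4; terminal Gordon value at t=4 with g = 0.0422; discount at r = 0.139.
D_1 = 3.8359
D_2 = 4.4589
D_3 = 5.0408
D_4 = 5.6986
TV_4 = 5.9391/(0.139−0.0422) = 61.3539
P₀ = Σ Dₜ/(1+r)ᵗ + TV_4/(1+r)^4 = 50.0562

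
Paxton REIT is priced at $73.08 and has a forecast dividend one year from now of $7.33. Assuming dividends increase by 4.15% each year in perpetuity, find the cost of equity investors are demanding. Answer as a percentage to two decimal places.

14.18%

Rearranging the constant-growth DDM: r = D₁/P₀ + g.
r = 7.3300 / 73.08 + 0.0415 = 0.10030 + 0.0415 = 0.14180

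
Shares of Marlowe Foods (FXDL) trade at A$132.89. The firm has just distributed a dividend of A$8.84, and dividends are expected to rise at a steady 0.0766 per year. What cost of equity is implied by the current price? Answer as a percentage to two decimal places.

14.82%

Rearranging the constant-growth DDM: r = D₁/P₀ + g.
D₁ = 8.84 × (1 + 0.0766) = 9.5171.
r = 9.5171 / 132.89 + 0.0766 = 0.07162 + 0.0766 = 0.14822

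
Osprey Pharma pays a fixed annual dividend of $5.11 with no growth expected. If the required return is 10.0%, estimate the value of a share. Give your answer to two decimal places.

$51.10

Zero-growth DDM (perpetuity): P₀ = D/r = 5.11 / 0.1 = 51.1000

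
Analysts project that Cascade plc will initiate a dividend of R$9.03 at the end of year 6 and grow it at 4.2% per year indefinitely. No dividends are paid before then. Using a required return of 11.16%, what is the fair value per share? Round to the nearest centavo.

Deferred-dividend DDM. At t=5 the remaining stream is a growing perpetuity with first payment D_6 = 9.03.
V_5 = D_6/(r−g) = 9.03/(0.1116−0.042) = 129.7414
P₀ = V_5/(1+r)^5 = 129.7414/(1+0.1116)^5 = 76.4427

R$76.44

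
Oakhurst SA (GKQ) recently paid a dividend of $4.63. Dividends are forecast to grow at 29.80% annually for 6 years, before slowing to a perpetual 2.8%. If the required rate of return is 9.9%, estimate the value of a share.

$233.73

Two-stage DDM. Project D₁…D_6 at 0.298, terminal growth 0.028, discount at r = 0.099.
D_1 = 6.0097
D_2 = 7.8006
D_3 = 10.1252
D_4 = 13.1426
D_5 = 17.0590
D_6 = 22.1426
Terminal value at t=6: TV = D_7/(r−g) = 22.7626/(0.099−0.028) = 320.6003
P₀ = 6.0097/(1+0.099)^1 + 7.8006/(1+0.099)^2 + 10.1252/(1+0.099)^3 + 13.1426/(1+0.099)^4 + 17.0590/(1+0.099)^5 + 22.1426/(1+0.099)^6 + 320.6003/(1+0.099)^6 = 233.7329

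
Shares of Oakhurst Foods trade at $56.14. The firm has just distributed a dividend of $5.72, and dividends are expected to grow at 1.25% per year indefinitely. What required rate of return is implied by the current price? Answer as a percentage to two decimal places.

11.57%

Rearranging the constant-growth DDM: r = D₁/P₀ + g.
D₁ = 5.72 × (1 + 0.0125) = 5.7915.
r = 5.7915 / 56.14 + 0.0125 = 0.10316 + 0.0125 = 0.11566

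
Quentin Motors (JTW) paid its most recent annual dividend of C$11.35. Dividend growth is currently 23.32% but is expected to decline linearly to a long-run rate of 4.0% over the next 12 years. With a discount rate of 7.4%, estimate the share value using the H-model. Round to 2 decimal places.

H-model: P₀ = D₀[(1+g_L) + H(g_S−g_L)]/(r−g_L), with H = 12/2 = 6.
P₀ = 11.35 × [(1+0.04) + 6×(0.2332−0.04)] / (0.074−0.04)
   = 11.35 × 2.1992 / 0.034 = 734.1447

C$734.14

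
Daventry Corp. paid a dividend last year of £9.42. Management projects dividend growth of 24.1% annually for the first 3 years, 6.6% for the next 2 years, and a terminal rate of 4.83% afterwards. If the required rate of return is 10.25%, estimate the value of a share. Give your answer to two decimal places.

£304.45

Three-stage DDM. Project D₁…D_5; terminal Gordon value at t=5 with g = 0.0483; discount at r = 0.1025.
D_1 = 11.6902
D_2 = 14.5076
D_3 = 18.0039
D_4 = 19.1921
D_5 = 20.4588
TV_5 = 21.4470/(0.1025−0.0483) = 395.7008
P₀ = Σ Dₜ/(1+r)ᵗ + TV_5/(1+r)^5 = 304.4495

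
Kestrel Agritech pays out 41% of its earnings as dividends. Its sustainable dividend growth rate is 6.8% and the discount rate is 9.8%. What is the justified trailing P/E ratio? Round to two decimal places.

14.60

Justified trailing P/E = b(1+g)/(r−g) = 0.41×(1+0.068)/(0.098−0.068) = 14.5960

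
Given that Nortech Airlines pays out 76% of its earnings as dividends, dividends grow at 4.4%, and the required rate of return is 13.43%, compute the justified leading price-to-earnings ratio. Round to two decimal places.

Justified leading P/E = b/(r−g) = 0.76/(0.1343−0.044) = 8.4164

8.42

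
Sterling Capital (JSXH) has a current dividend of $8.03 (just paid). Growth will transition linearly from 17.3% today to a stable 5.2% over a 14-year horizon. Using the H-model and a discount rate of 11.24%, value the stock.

$252.47

H-model: P₀ = D₀[(1+g_L) + H(g_S−g_L)]/(r−g_L), with H = 14/2 = 7.
P₀ = 8.03 × [(1+0.052) + 7×(0.173−0.052)] / (0.1124−0.052)
   = 8.03 × 1.8990 / 0.0604 = 252.4664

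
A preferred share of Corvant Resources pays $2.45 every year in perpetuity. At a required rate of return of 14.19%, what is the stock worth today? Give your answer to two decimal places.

Zero-growth DDM (perpetuity): P₀ = D/r = 2.45 / 0.1419 = 17.2657

$17.27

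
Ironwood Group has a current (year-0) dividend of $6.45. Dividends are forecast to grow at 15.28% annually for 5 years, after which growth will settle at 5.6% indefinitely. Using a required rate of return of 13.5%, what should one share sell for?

$126.99

Two-stage DDM. Project D₁…D_5 at 0.1528, terminal growth 0.056, discount at r = 0.135.
D_1 = 7.4356
D_2 = 8.5717
D_3 = 9.8815
D_4 = 11.3914
D_5 = 13.1320
Terminal value at t=5: TV = D_6/(r−g) = 13.8673/(0.135−0.056) = 175.5361
P₀ = 7.4356/(1+0.135)^1 + 8.5717/(1+0.135)^2 + 9.8815/(1+0.135)^3 + 11.3914/(1+0.135)^4 + 13.1320/(1+0.135)^5 + 175.5361/(1+0.135)^5 = 126.9932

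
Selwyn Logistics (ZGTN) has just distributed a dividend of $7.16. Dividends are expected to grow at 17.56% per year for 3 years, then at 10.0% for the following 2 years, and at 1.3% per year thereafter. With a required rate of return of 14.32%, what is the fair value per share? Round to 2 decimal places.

$93.51

Three-stage DDM. Project D₁…D_5; terminal Gordon value at t=5 with g = 0.013; discount at r = 0.1432.
D_1 = 8.4173
D_2 = 9.8954
D_3 = 11.6330
D_4 = 12.7963
D_5 = 14.0759
TV_5 = 14.2589/(0.1432−0.013) = 109.5155
P₀ = Σ Dₜ/(1+r)ᵗ + TV_5/(1+r)^5 = 93.5088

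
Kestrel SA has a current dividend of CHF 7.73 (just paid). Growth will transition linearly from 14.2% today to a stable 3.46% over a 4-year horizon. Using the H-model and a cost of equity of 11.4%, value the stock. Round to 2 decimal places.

H-model: P₀ = D₀[(1+g_L) + H(g_S−g_L)]/(r−g_L), with H = 4/2 = 2.
P₀ = 7.73 × [(1+0.0346) + 2×(0.142−0.0346)] / (0.114−0.0346)
   = 7.73 × 1.2494 / 0.0794 = 121.6355

CHF 121.64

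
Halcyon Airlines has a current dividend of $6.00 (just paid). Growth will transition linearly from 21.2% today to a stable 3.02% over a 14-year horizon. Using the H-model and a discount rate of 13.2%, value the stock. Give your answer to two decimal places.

H-model: P₀ = D₀[(1+g_L) + H(g_S−g_L)]/(r−g_L), with H = 14/2 = 7.
P₀ = 6.00 × [(1+0.0302) + 7×(0.212−0.0302)] / (0.132−0.0302)
   = 6.00 × 2.3028 / 0.1018 = 135.7250

$135.72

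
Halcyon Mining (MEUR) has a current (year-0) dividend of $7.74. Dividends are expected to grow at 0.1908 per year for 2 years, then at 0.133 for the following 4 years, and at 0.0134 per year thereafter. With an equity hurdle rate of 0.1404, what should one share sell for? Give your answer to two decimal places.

$115.34

Three-stage DDM. Project D₁…D_6; terminal Gordon value at t=6 with g = 0.0134; discount at r = 0.1404.
D_1 = 9.2168
D_2 = 10.9754
D_3 = 12.4351
D_4 = 14.0889
D_5 = 15.9628
D_6 = 18.0858
TV_6 = 18.3282/(0.1404−0.0134) = 144.3163
P₀ = Σ Dₜ/(1+r)ᵗ + TV_6/(1+r)^6 = 115.3446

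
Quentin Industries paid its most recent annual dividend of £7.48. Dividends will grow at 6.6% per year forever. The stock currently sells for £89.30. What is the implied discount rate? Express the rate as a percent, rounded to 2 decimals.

15.53%

Rearranging the constant-growth DDM: r = D₁/P₀ + g.
D₁ = 7.48 × (1 + 0.066) = 7.9737.
r = 7.9737 / 89.30 + 0.066 = 0.08929 + 0.066 = 0.15529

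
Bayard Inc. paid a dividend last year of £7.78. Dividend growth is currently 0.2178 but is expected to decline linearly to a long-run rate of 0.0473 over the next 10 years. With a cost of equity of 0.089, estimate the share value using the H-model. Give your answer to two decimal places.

H-model: P₀ = D₀[(1+g_L) + H(g_S−g_L)]/(r−g_L), with H = 10/2 = 5.
P₀ = 7.78 × [(1+0.0473) + 5×(0.2178−0.0473)] / (0.089−0.0473)
   = 7.78 × 1.8998 / 0.0417 = 354.4471

£354.45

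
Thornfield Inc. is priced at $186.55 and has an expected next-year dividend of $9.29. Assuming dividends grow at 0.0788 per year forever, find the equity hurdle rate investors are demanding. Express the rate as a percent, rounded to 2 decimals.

Rearranging the constant-growth DDM: r = D₁/P₀ + g.
r = 9.2900 / 186.55 + 0.0788 = 0.04980 + 0.0788 = 0.12860

12.86%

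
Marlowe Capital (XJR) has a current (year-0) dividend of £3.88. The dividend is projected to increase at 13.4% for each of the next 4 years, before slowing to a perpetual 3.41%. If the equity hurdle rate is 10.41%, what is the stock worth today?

£80.38

Two-stage DDM. Project D₁…D_4 at 0.134, terminal growth 0.0341, discount at r = 0.1041.
D_1 = 4.3999
D_2 = 4.9895
D_3 = 5.6581
D_4 = 6.4163
Terminal value at t=4: TV = D_5/(r−g) = 6.6351/(0.1041−0.0341) = 94.7869
P₀ = 4.3999/(1+0.1041)^1 + 4.9895/(1+0.1041)^2 + 5.6581/(1+0.1041)^3 + 6.4163/(1+0.1041)^4 + 94.7869/(1+0.1041)^4 = 80.3840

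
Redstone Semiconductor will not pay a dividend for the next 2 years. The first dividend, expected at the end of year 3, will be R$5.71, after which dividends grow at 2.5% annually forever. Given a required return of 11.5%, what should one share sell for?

Deferred-dividend DDM. At t=2 the remaining stream is a growing perpetuity with first payment D_3 = 5.71.
V_2 = D_3/(r−g) = 5.71/(0.115−0.025) = 63.4444
P₀ = V_2/(1+r)^2 = 63.4444/(1+0.115)^2 = 51.0321

R$51.03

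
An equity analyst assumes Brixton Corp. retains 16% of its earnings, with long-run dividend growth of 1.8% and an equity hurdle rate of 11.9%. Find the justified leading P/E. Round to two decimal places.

Payout ratio b = 1 − 0.16 = 0.84.
Justified leading P/E = b/(r−g) = 0.84/(0.119−0.018) = 8.3168

8.32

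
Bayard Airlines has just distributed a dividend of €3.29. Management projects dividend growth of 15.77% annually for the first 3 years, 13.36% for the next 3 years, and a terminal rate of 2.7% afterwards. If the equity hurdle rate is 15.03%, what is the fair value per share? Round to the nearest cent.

€46.51

Three-stage DDM. Project D₁…D_6; terminal Gordon value at t=6 with g = 0.027; discount at r = 0.1503.
D_1 = 3.8088
D_2 = 4.4095
D_3 = 5.1049
D_4 = 5.7869
D_5 = 6.5600
D_6 = 7.4364
TV_6 = 7.6372/(0.1503−0.027) = 61.9400
P₀ = Σ Dₜ/(1+r)ᵗ + TV_6/(1+r)^6 = 46.5064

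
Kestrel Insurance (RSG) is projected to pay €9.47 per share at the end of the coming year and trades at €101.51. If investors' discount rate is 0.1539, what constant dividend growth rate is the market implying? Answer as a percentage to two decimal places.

6.06%

From P₀ = D₁/(r − g), the implied growth is g = r − D₁/P₀.
g = 0.1539 − 9.47/101.51 = 0.1539 − 0.09329 = 0.06061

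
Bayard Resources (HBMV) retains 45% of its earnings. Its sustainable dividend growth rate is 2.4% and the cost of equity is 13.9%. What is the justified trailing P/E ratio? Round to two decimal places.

Payout ratio b = 1 − 0.45 = 0.55.
Justified trailing P/E = b(1+g)/(r−g) = 0.55×(1+0.024)/(0.139−0.024) = 4.8974

4.90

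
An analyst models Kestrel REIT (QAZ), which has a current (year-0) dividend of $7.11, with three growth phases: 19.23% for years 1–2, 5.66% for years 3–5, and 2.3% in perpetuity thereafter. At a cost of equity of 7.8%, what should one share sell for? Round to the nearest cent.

Three-stage DDM. Project D₁…D_5; terminal Gordon value at t=5 with g = 0.023; discount at r = 0.078.
D_1 = 8.4773
D_2 = 10.1074
D_3 = 10.6795
D_4 = 11.2840
D_5 = 11.9226
TV_5 = 12.1969/(0.078−0.023) = 221.7611
P₀ = Σ Dₜ/(1+r)ᵗ + TV_5/(1+r)^5 = 193.9644

$193.96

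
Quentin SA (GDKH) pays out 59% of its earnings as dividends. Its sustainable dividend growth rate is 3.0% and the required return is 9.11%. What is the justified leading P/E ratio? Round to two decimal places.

9.66

Justified leading P/E = b/(r−g) = 0.59/(0.0911−0.03) = 9.6563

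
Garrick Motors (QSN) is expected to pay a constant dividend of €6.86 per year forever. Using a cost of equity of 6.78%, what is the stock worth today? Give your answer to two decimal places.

Zero-growth DDM (perpetuity): P₀ = D/r = 6.86 / 0.0678 = 101.1799

€101.18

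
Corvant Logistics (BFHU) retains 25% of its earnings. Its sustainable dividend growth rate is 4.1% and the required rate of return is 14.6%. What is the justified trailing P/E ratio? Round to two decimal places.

7.44

Payout ratio b = 1 − 0.25 = 0.75.
Justified trailing P/E = b(1+g)/(r−g) = 0.75×(1+0.041)/(0.146−0.041) = 7.4357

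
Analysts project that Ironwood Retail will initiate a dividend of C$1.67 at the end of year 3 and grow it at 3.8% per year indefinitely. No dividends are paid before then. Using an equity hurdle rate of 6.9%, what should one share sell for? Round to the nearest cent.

Deferred-dividend DDM. At t=2 the remaining stream is a growing perpetuity with first payment D_3 = 1.67.
V_2 = D_3/(r−g) = 1.67/(0.069−0.038) = 53.8710
P₀ = V_2/(1+r)^2 = 53.8710/(1+0.069)^2 = 47.1411

C$47.14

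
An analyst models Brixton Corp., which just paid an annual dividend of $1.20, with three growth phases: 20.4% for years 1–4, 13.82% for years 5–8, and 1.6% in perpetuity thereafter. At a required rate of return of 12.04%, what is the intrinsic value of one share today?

Three-stage DDM. Project D₁…D_8; terminal Gordon value at t=8 with g = 0.016; discount at r = 0.1204.
D_1 = 1.4448
D_2 = 1.7395
D_3 = 2.0944
D_4 = 2.5217
D_5 = 2.8702
D_6 = 3.2668
D_7 = 3.7183
D_8 = 4.2322
TV_8 = 4.2999/(0.1204−0.016) = 41.1865
P₀ = Σ Dₜ/(1+r)ᵗ + TV_8/(1+r)^8 = 29.0112

$29.01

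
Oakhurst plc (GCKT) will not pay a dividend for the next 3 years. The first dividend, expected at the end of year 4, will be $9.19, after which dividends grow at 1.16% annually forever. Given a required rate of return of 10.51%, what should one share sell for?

$72.83

Deferred-dividend DDM. At t=3 the remaining stream is a growing perpetuity with first payment D_4 = 9.19.
V_3 = D_4/(r−g) = 9.19/(0.1051−0.0116) = 98.2888
P₀ = V_3/(1+r)^3 = 98.2888/(1+0.1051)^3 = 72.8281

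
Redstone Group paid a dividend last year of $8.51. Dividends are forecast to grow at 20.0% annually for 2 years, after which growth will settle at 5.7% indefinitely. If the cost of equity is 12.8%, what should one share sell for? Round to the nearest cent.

Two-stage DDM. Project D₁…D_2 at 0.2, terminal growth 0.057, discount at r = 0.128.
D_1 = 10.2120
D_2 = 12.2544
Terminal value at t=2: TV = D_3/(r−g) = 12.9529/(0.128−0.057) = 182.4352
P₀ = 10.2120/(1+0.128)^1 + 12.2544/(1+0.128)^2 + 182.4352/(1+0.128)^2 = 162.0649

$162.06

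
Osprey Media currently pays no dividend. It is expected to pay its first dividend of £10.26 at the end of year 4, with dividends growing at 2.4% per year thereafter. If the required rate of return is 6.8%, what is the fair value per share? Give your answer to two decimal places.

Deferred-dividend DDM. At t=3 the remaining stream is a growing perpetuity with first payment D_4 = 10.26.
V_3 = D_4/(r−g) = 10.26/(0.068−0.024) = 233.1818
P₀ = V_3/(1+r)^3 = 233.1818/(1+0.068)^3 = 191.4172

£191.42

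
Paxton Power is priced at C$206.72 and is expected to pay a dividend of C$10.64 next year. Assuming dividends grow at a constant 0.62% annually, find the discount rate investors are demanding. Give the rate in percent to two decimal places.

5.77%

Rearranging the constant-growth DDM: r = D₁/P₀ + g.
r = 10.6400 / 206.72 + 0.0062 = 0.05147 + 0.0062 = 0.05767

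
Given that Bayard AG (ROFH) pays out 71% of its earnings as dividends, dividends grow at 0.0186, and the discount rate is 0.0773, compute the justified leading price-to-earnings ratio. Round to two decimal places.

Justified leading P/E = b/(r−g) = 0.71/(0.0773−0.0186) = 12.0954

12.10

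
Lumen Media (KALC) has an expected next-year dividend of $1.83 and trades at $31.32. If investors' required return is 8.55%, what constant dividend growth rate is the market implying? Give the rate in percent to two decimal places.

From P₀ = D₁/(r − g), the implied growth is g = r − D₁/P₀.
g = 0.0855 − 1.83/31.32 = 0.0855 − 0.05843 = 0.02707

2.71%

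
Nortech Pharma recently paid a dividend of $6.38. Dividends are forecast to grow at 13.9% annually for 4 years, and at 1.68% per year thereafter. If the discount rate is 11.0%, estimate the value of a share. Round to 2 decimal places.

Two-stage DDM. Project D₁…D_4 at 0.139, terminal growth 0.0168, discount at r = 0.11.
D_1 = 7.2668
D_2 = 8.2769
D_3 = 9.4274
D_4 = 10.7378
Terminal value at t=4: TV = D_5/(r−g) = 10.9182/(0.11−0.0168) = 117.1481
P₀ = 7.2668/(1+0.11)^1 + 8.2769/(1+0.11)^2 + 9.4274/(1+0.11)^3 + 10.7378/(1+0.11)^4 + 117.1481/(1+0.11)^4 = 104.4000

$104.40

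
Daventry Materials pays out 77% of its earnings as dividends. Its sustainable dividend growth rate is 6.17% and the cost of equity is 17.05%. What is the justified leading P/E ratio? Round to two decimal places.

Justified leading P/E = b/(r−g) = 0.77/(0.1705−0.0617) = 7.0772

7.08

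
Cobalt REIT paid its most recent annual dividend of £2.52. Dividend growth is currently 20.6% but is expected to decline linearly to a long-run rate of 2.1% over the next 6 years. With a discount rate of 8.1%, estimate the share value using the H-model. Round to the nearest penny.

H-model: P₀ = D₀[(1+g_L) + H(g_S−g_L)]/(r−g_L), with H = 6/2 = 3.
P₀ = 2.52 × [(1+0.021) + 3×(0.206−0.021)] / (0.081−0.021)
   = 2.52 × 1.5760 / 0.06 = 66.1920

£66.19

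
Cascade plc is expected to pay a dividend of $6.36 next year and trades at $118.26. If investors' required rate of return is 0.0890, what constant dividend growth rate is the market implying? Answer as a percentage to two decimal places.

3.52%

From P₀ = D₁/(r − g), the implied growth is g = r − D₁/P₀.
g = 0.089 − 6.36/118.26 = 0.089 − 0.05378 = 0.03522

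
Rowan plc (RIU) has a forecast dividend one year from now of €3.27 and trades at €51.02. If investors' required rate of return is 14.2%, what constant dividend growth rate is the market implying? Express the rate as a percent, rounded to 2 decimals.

7.79%

From P₀ = D₁/(r − g), the implied growth is g = r − D₁/P₀.
g = 0.142 − 3.27/51.02 = 0.142 − 0.06409 = 0.07791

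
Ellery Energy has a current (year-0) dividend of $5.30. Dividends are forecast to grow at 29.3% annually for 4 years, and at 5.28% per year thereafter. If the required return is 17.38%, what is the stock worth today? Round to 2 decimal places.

$95.05

Two-stage DDM. Project D₁…D_4 at 0.293, terminal growth 0.0528, discount at r = 0.1738.
D_1 = 6.8529
D_2 = 8.8608
D_3 = 11.4570
D_4 = 14.8139
Terminal value at t=4: TV = D_5/(r−g) = 15.5961/(0.1738−0.0528) = 128.8933
P₀ = 6.8529/(1+0.1738)^1 + 8.8608/(1+0.1738)^2 + 11.4570/(1+0.1738)^3 + 14.8139/(1+0.1738)^4 + 128.8933/(1+0.1738)^4 = 95.0546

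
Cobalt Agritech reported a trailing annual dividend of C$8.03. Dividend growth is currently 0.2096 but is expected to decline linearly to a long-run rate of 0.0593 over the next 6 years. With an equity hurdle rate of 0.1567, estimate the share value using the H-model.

C$124.51

H-model: P₀ = D₀[(1+g_L) + H(g_S−g_L)]/(r−g_L), with H = 6/2 = 3.
P₀ = 8.03 × [(1+0.0593) + 3×(0.2096−0.0593)] / (0.1567−0.0593)
   = 8.03 × 1.5102 / 0.0974 = 124.5062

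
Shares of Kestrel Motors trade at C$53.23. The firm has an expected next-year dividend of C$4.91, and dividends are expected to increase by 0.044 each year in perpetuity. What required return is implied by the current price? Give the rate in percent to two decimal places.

13.62%

Rearranging the constant-growth DDM: r = D₁/P₀ + g.
r = 4.9100 / 53.23 + 0.044 = 0.09224 + 0.044 = 0.13624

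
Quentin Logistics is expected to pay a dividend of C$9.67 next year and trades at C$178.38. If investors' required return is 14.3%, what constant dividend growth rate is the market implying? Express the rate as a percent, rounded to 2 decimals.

8.88%

From P₀ = D₁/(r − g), the implied growth is g = r − D₁/P₀.
g = 0.143 − 9.67/178.38 = 0.143 − 0.05421 = 0.08879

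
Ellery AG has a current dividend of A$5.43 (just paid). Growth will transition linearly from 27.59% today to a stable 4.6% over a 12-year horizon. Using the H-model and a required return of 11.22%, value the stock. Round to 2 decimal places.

A$198.94

H-model: P₀ = D₀[(1+g_L) + H(g_S−g_L)]/(r−g_L), with H = 12/2 = 6.
P₀ = 5.43 × [(1+0.046) + 6×(0.2759−0.046)] / (0.1122−0.046)
   = 5.43 × 2.4254 / 0.0662 = 198.9414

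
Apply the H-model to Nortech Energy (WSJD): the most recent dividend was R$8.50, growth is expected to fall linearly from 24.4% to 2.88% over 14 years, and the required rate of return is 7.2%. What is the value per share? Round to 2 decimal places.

H-model: P₀ = D₀[(1+g_L) + H(g_S−g_L)]/(r−g_L), with H = 14/2 = 7.
P₀ = 8.50 × [(1+0.0288) + 7×(0.244−0.0288)] / (0.072−0.0288)
   = 8.50 × 2.5352 / 0.0432 = 498.8241

R$498.82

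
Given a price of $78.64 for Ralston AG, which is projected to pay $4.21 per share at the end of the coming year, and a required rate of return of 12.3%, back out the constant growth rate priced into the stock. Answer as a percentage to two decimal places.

6.95%

From P₀ = D₁/(r − g), the implied growth is g = r − D₁/P₀.
g = 0.123 − 4.21/78.64 = 0.123 − 0.05354 = 0.06946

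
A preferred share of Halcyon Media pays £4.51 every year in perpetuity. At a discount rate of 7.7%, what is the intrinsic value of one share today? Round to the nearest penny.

Zero-growth DDM (perpetuity): P₀ = D/r = 4.51 / 0.077 = 58.5714

£58.57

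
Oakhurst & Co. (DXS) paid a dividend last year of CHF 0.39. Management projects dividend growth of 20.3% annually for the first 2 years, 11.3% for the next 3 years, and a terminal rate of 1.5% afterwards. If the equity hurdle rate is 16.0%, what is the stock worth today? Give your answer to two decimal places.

CHF 4.58

Three-stage DDM. Project D₁…D_5; terminal Gordon value at t=5 with g = 0.015; discount at r = 0.16.
D_1 = 0.4692
D_2 = 0.5644
D_3 = 0.6282
D_4 = 0.6992
D_5 = 0.7782
TV_5 = 0.7899/(0.16−0.015) = 5.4473
P₀ = Σ Dₜ/(1+r)ᵗ + TV_5/(1+r)^5 = 4.5765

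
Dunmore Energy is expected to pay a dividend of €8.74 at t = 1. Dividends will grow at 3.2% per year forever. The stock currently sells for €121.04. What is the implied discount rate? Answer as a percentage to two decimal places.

10.42%

Rearranging the constant-growth DDM: r = D₁/P₀ + g.
r = 8.7400 / 121.04 + 0.032 = 0.07221 + 0.032 = 0.10421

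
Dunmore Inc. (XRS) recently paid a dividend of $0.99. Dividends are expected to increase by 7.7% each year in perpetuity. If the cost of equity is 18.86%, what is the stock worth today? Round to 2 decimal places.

Gordon growth model: P₀ = D₁/(r − g). D₁ = 0.99 × (1 + 0.077) = 1.0662.
P₀ = 1.0662 / (0.1886 − 0.077) = 1.0662 / 0.1116 = 9.5540

$9.55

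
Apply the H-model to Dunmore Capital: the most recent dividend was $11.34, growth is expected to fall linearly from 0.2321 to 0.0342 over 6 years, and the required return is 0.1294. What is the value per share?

$193.91

H-model: P₀ = D₀[(1+g_L) + H(g_S−g_L)]/(r−g_L), with H = 6/2 = 3.
P₀ = 11.34 × [(1+0.0342) + 3×(0.2321−0.0342)] / (0.1294−0.0342)
   = 11.34 × 1.6279 / 0.0952 = 193.9116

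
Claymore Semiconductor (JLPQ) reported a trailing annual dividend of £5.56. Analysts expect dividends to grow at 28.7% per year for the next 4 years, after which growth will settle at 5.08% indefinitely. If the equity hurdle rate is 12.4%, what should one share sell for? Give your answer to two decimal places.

£168.75

Two-stage DDM. Project D₁…D_4 at 0.287, terminal growth 0.0508, discount at r = 0.124.
D_1 = 7.1557
D_2 = 9.2094
D_3 = 11.8525
D_4 = 15.2542
Terminal value at t=4: TV = D_5/(r−g) = 16.0291/(0.124−0.0508) = 218.9767
P₀ = 7.1557/(1+0.124)^1 + 9.2094/(1+0.124)^2 + 11.8525/(1+0.124)^3 + 15.2542/(1+0.124)^4 + 218.9767/(1+0.124)^4 = 168.7527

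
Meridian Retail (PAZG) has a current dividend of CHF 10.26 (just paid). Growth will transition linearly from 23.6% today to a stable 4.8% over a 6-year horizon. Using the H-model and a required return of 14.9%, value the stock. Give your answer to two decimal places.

CHF 163.75

H-model: P₀ = D₀[(1+g_L) + H(g_S−g_L)]/(r−g_L), with H = 6/2 = 3.
P₀ = 10.26 × [(1+0.048) + 3×(0.236−0.048)] / (0.149−0.048)
   = 10.26 × 1.6120 / 0.101 = 163.7537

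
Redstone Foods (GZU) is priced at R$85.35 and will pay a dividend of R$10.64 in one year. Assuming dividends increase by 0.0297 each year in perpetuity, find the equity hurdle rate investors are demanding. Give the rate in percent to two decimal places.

15.44%

Rearranging the constant-growth DDM: r = D₁/P₀ + g.
r = 10.6400 / 85.35 + 0.0297 = 0.12466 + 0.0297 = 0.15436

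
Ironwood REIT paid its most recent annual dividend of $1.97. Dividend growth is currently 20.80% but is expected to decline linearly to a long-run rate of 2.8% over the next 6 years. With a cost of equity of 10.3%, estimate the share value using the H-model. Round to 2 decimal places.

$41.19

H-model: P₀ = D₀[(1+g_L) + H(g_S−g_L)]/(r−g_L), with H = 6/2 = 3.
P₀ = 1.97 × [(1+0.028) + 3×(0.208−0.028)] / (0.103−0.028)
   = 1.97 × 1.5680 / 0.075 = 41.1861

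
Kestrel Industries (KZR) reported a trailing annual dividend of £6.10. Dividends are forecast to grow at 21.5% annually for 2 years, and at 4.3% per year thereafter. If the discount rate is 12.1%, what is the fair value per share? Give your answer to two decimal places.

Two-stage DDM. Project D₁…D_2 at 0.215, terminal growth 0.043, discount at r = 0.121.
D_1 = 7.4115
D_2 = 9.0050
Terminal value at t=2: TV = D_3/(r−g) = 9.3922/(0.121−0.043) = 120.4126
P₀ = 7.4115/(1+0.121)^1 + 9.0050/(1+0.121)^2 + 120.4126/(1+0.121)^2 = 109.5985

£109.60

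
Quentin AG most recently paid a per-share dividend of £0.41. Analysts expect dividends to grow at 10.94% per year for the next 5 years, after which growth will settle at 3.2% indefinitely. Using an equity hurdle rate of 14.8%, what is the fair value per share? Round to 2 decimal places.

Two-stage DDM. Project D₁…D_5 at 0.1094, terminal growth 0.032, discount at r = 0.148.
D_1 = 0.4549
D_2 = 0.5046
D_3 = 0.5598
D_4 = 0.6211
D_5 = 0.6890
Terminal value at t=5: TV = D_6/(r−g) = 0.7111/(0.148−0.032) = 6.1298
P₀ = 0.4549/(1+0.148)^1 + 0.5046/(1+0.148)^2 + 0.5598/(1+0.148)^3 + 0.6211/(1+0.148)^4 + 0.6890/(1+0.148)^5 + 6.1298/(1+0.148)^5 = 4.9265

£4.93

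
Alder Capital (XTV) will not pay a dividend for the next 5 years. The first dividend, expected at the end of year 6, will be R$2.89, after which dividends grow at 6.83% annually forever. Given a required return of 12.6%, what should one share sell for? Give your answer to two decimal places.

Deferred-dividend DDM. At t=5 the remaining stream is a growing perpetuity with first payment D_6 = 2.89.
V_5 = D_6/(r−g) = 2.89/(0.126−0.0683) = 50.0867
P₀ = V_5/(1+r)^5 = 50.0867/(1+0.126)^5 = 27.6713

R$27.67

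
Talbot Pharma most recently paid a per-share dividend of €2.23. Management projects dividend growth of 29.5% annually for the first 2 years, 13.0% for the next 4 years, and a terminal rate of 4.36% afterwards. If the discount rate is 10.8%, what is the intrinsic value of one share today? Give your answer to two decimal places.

€71.86

Three-stage DDM. Project D₁…D_6; terminal Gordon value at t=6 with g = 0.0436; discount at r = 0.108.
D_1 = 2.8878
D_2 = 3.7398
D_3 = 4.2259
D_4 = 4.7753
D_5 = 5.3961
D_6 = 6.0976
TV_6 = 6.3634/(0.108−0.0436) = 98.8112
P₀ = Σ Dₜ/(1+r)ᵗ + TV_6/(1+r)^6 = 71.8578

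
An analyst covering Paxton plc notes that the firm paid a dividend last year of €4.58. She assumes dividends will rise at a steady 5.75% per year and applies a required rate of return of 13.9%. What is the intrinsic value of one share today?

Gordon growth model: P₀ = D₁/(r − g). D₁ = 4.58 × (1 + 0.0575) = 4.8434.
P₀ = 4.8434 / (0.139 − 0.0575) = 4.8434 / 0.0815 = 59.4276

€59.43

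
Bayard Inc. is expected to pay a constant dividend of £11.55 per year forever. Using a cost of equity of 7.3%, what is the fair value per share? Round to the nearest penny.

£158.22

Zero-growth DDM (perpetuity): P₀ = D/r = 11.55 / 0.073 = 158.2192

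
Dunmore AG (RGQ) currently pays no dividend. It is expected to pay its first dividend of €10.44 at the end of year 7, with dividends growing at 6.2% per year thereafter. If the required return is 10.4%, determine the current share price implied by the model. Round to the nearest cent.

€137.29

Deferred-dividend DDM. At t=6 the remaining stream is a growing perpetuity with first payment D_7 = 10.44.
V_6 = D_7/(r−g) = 10.44/(0.104−0.062) = 248.5714
P₀ = V_6/(1+r)^6 = 248.5714/(1+0.104)^6 = 137.2893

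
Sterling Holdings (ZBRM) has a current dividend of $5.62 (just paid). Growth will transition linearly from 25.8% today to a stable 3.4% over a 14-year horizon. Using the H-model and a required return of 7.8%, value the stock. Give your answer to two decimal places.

H-model: P₀ = D₀[(1+g_L) + H(g_S−g_L)]/(r−g_L), with H = 14/2 = 7.
P₀ = 5.62 × [(1+0.034) + 7×(0.258−0.034)] / (0.078−0.034)
   = 5.62 × 2.6020 / 0.044 = 332.3464

$332.35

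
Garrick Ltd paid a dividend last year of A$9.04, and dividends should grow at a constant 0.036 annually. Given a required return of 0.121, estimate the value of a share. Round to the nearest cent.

Gordon growth model: P₀ = D₁/(r − g). D₁ = 9.04 × (1 + 0.036) = 9.3654.
P₀ = 9.3654 / (0.121 − 0.036) = 9.3654 / 0.085 = 110.1816

A$110.18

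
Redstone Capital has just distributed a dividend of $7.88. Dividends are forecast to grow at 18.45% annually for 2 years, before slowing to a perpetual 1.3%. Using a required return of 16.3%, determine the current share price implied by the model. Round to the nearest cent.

Two-stage DDM. Project D₁…D_2 at 0.1845, terminal growth 0.013, discount at r = 0.163.
D_1 = 9.3339
D_2 = 11.0560
Terminal value at t=2: TV = D_3/(r−g) = 11.1997/(0.163−0.013) = 74.6646
P₀ = 9.3339/(1+0.163)^1 + 11.0560/(1+0.163)^2 + 74.6646/(1+0.163)^2 = 71.4018

$71.40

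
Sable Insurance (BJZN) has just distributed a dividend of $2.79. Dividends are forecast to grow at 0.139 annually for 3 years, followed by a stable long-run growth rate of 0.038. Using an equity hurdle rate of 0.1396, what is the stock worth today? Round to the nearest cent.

Two-stage DDM. Project D₁…D_3 at 0.139, terminal growth 0.038, discount at r = 0.1396.
D_1 = 3.1778
D_2 = 3.6195
D_3 = 4.1226
Terminal value at t=3: TV = D_4/(r−g) = 4.2793/(0.1396−0.038) = 42.1191
P₀ = 3.1778/(1+0.1396)^1 + 3.6195/(1+0.1396)^2 + 4.1226/(1+0.1396)^3 + 42.1191/(1+0.1396)^3 = 36.8203

$36.82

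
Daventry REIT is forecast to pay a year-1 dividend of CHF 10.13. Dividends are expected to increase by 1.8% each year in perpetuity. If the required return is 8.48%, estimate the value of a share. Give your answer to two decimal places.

Gordon growth model: P₀ = D₁/(r − g), with D₁ = 10.13 given directly.
P₀ = 10.1300 / (0.0848 − 0.018) = 10.1300 / 0.0668 = 151.6467

CHF 151.65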